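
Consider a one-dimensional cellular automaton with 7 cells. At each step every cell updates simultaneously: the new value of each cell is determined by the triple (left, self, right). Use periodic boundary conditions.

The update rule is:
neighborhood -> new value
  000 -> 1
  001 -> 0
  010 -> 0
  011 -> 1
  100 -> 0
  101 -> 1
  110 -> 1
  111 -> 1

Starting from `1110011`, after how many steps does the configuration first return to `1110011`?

1

1110011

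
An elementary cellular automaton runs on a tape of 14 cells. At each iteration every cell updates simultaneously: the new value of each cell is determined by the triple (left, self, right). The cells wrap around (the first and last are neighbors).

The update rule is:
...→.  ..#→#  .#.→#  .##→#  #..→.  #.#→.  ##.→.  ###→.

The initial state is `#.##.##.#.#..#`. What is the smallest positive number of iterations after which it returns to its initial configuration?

14

..#..#..#.#.##
.##.##.##.#.#.
##..#..#..#.#.
#..##.##.##.#.
#.##..#..#..#.
#.#..##.##.##.
#.#.##..#..#..
#.#.#..##.##.#
..#.#.##..#..#
.##.#.#..##.##
.#..#.#.##..#.
##.##.#.#..##.
#..#..#.#.##..
#.##.##.#.#..#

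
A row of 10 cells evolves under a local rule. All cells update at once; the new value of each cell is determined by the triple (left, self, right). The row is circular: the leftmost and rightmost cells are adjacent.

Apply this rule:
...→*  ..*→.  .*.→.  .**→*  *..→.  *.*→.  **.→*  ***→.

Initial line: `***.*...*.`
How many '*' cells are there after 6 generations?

generation 1: *.*...*...
generation 2: ....*...*.
generation 3: ***...*...
generation 4: *.*.*...*.
generation 5: ......*...
generation 6: *****...**
count of *: 7

7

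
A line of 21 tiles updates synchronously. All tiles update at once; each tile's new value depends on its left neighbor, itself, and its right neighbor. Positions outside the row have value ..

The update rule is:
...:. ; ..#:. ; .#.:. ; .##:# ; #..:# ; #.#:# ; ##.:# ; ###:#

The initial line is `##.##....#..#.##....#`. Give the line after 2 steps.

step 1: ######....#..####....
step 2: #######....#.#####...

#######....#.#####...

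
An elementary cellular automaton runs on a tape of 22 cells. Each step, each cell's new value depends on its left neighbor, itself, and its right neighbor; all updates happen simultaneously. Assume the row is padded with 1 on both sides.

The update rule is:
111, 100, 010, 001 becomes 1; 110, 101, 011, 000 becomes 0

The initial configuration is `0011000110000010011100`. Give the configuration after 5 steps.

1100101001000111101011
1011101111101011001001
0001000111001000111110
1011101010111101011100
0001001010011001001011

0001001010011001001011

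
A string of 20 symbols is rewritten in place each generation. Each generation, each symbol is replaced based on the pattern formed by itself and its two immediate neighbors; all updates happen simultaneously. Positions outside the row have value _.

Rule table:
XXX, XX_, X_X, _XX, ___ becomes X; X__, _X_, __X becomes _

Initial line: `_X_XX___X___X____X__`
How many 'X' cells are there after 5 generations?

__XXX_X___X___XX___X
X_XXXX__X___X_XX_X__
_XXXXX____X__XXXX__X
_XXXXX_XX____XXXX___
_XXXXXXXX_XX_XXXX_XX
count of X: 16

16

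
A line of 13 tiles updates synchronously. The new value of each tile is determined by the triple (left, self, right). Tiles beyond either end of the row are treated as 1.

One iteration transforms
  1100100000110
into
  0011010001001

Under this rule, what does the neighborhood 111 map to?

0

At position 0 the neighborhood is 111; the next row has 0 there.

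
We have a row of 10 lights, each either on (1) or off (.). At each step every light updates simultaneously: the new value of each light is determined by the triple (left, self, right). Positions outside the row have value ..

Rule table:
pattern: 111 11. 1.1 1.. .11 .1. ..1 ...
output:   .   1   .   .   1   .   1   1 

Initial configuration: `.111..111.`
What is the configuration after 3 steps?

11.1111.11

step 1: 11.1.11.1.
step 2: 11...11...
step 3: 11.1111.11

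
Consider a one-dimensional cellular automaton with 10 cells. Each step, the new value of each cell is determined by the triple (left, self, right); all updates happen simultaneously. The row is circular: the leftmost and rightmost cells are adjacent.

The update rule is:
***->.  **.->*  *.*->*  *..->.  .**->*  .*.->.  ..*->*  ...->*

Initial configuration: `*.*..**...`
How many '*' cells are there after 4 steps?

5

.*..***.**
*..**.****
*.*****...
.**...*.**
count of *: 5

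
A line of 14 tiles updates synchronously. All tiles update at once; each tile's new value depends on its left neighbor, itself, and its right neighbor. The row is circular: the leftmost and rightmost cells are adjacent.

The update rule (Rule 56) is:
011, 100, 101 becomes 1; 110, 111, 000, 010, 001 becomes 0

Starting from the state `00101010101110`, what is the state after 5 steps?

10010010101010

00010101011001
10001010110100
01000101101010
00100011010101
10010010101010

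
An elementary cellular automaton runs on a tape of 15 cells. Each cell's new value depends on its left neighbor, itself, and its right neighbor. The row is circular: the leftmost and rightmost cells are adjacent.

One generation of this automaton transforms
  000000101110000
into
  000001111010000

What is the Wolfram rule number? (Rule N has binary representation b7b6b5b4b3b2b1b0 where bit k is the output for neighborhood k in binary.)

position 9: 111 → 0  (bit 7 = 0)
position 10: 110 → 1  (bit 6 = 1)
position 7: 101 → 1  (bit 5 = 1)
position 11: 100 → 0  (bit 4 = 0)
position 8: 011 → 1  (bit 3 = 1)
position 6: 010 → 1  (bit 2 = 1)
position 5: 001 → 1  (bit 1 = 1)
position 0: 000 → 0  (bit 0 = 0)
bits b7..b0 = 01101110 = 110

110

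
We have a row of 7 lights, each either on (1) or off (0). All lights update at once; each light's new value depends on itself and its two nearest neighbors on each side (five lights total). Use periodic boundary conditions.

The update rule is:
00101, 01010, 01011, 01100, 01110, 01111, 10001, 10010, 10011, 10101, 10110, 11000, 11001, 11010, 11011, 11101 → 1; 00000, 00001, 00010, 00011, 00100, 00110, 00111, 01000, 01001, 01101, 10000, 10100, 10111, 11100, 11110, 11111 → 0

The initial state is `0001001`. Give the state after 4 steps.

1000100

0100010
1001000
0010010
1000100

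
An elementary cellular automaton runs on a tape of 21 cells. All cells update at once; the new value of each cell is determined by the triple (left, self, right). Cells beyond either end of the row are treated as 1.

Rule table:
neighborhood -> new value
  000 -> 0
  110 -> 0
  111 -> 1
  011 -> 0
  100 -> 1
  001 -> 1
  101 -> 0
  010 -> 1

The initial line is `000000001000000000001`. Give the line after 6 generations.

001111001000100101101

generation 1: 100000011100000000010
generation 2: 010000101010000000110
generation 3: 011001101011000001000
generation 4: 000110001000100011101
generation 5: 101001011101110101000
generation 6: 001111001000100101101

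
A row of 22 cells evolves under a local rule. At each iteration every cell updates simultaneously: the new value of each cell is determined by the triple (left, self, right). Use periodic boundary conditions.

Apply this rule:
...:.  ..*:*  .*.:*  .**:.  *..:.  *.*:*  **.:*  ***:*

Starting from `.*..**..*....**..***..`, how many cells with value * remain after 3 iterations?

19

**.*.*.**...*.*.*.**..
.******.*..*******.*.*
*.*******.*.**********
count of *: 19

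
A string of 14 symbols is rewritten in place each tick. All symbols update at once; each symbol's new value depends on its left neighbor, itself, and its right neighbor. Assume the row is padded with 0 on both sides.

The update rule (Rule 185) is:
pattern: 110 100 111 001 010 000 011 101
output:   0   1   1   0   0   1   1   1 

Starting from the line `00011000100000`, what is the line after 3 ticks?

11010110011111
10101101011110
01011010111101

01011010111101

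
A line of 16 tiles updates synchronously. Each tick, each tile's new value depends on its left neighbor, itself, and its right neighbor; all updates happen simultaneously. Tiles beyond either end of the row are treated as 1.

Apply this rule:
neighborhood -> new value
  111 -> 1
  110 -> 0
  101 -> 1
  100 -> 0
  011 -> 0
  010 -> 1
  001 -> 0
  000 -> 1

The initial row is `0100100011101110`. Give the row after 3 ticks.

0010010000111101

1100101001010101
1000111001111110
0010010000111101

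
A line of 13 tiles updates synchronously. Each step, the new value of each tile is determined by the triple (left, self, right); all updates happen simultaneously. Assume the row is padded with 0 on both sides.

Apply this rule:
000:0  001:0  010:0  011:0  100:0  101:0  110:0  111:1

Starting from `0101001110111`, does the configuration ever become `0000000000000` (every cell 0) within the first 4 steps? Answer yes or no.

0000000100010
0000000000000
all cells are 0 at step 2

yes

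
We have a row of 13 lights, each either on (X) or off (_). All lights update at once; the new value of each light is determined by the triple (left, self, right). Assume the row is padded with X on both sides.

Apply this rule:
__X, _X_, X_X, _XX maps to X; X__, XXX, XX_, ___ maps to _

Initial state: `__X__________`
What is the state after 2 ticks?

XX_________XX

tick 1: _XX_________X
tick 2: XX_________XX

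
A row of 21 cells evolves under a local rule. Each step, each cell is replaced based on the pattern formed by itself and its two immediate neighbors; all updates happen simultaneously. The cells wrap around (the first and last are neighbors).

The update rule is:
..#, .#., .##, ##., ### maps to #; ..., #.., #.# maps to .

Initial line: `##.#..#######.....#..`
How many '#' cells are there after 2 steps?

15

step 1: ##.#.########....##.#
step 2: ##.#.########...###.#
count of #: 15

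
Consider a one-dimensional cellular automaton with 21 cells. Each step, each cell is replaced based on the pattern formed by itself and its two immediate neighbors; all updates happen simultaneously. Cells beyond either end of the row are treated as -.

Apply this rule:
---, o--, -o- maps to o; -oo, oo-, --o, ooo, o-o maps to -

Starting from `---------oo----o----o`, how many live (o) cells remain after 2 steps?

oooooooo---ooo-oooo-o
--------oo----------o
count of o: 3

3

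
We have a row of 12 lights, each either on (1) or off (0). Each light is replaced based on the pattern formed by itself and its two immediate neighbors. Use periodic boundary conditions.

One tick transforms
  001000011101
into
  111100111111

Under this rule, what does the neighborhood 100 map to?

1

At position 0 the neighborhood is 100; the next row has 1 there.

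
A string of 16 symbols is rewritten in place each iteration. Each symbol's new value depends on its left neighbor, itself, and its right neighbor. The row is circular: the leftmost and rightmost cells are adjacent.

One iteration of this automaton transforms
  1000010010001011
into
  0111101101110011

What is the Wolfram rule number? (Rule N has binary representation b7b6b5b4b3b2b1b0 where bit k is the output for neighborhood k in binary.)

position 15: 111 → 1  (bit 7 = 1)
position 0: 110 → 0  (bit 6 = 0)
position 13: 101 → 0  (bit 5 = 0)
position 1: 100 → 1  (bit 4 = 1)
position 14: 011 → 1  (bit 3 = 1)
position 5: 010 → 0  (bit 2 = 0)
position 4: 001 → 1  (bit 1 = 1)
position 2: 000 → 1  (bit 0 = 1)
bits b7..b0 = 10011011 = 155

155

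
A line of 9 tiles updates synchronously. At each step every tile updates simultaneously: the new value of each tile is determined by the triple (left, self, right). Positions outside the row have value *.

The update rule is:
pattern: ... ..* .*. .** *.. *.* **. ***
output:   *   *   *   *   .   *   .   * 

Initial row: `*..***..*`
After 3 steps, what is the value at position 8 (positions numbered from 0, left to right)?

..***..**
.***..***
***..****
position 8 holds *

*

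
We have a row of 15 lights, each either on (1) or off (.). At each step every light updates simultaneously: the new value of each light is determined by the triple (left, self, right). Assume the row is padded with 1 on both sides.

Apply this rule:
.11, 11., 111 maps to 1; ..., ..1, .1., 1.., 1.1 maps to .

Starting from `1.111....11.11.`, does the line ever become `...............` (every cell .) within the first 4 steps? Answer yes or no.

no

step 1: 1.111....11.11.  (fixed point — unchanged through step 4)
step 4 is 1.111....11.11., still not uniform .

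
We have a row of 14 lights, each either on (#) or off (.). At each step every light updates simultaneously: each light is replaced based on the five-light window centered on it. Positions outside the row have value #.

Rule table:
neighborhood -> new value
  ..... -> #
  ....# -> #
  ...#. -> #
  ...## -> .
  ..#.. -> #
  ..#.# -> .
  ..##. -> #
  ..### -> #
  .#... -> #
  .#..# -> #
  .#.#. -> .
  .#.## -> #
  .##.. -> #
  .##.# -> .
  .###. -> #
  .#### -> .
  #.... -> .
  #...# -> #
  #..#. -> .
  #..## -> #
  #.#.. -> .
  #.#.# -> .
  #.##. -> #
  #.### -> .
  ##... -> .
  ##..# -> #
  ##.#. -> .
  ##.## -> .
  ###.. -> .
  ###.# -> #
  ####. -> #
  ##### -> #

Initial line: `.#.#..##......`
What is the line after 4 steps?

....####..###.
..#.#.#.#####.
#......#..###.
...##########.

...##########.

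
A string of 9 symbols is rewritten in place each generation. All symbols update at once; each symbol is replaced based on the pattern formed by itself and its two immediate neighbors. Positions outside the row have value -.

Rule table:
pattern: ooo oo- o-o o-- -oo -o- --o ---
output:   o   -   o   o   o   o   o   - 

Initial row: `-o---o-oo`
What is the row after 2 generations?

oo-oooo-o

ooo-oooo-
oo-oooo-o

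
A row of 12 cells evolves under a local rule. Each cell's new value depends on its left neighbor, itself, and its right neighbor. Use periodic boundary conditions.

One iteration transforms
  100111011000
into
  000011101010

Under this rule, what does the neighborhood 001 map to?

0

At position 2 the neighborhood is 001; the next row has 0 there.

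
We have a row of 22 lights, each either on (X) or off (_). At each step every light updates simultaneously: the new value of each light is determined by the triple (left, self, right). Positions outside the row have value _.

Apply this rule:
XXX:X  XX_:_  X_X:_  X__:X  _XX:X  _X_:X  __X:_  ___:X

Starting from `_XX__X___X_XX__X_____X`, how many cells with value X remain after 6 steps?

step 1: _X_X_XXX_X_X_X_XXXXX_X
step 2: _X_X_XX__X_X_X_XXXX__X
step 3: _X_X_X_X_X_X_X_XXX_X_X
step 4: _X_X_X_X_X_X_X_XX__X_X
step 5: _X_X_X_X_X_X_X_X_X_X_X
step 6: _X_X_X_X_X_X_X_X_X_X_X
count of X: 11

11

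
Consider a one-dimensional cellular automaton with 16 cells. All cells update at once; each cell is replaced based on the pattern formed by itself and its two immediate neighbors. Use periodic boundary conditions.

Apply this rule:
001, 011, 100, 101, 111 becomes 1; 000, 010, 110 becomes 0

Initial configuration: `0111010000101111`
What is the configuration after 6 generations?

generation 1: 1110101001011110
generation 2: 1101010110111101
generation 3: 1010101101111011
generation 4: 0101011011110111
generation 5: 1010110111101110
generation 6: 0101101111011101

0101101111011101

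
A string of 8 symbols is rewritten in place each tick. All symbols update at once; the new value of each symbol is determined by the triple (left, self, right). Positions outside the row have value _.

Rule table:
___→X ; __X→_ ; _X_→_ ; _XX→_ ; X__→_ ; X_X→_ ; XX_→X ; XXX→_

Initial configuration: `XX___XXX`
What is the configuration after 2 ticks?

_____X__

_X_X___X
_____X__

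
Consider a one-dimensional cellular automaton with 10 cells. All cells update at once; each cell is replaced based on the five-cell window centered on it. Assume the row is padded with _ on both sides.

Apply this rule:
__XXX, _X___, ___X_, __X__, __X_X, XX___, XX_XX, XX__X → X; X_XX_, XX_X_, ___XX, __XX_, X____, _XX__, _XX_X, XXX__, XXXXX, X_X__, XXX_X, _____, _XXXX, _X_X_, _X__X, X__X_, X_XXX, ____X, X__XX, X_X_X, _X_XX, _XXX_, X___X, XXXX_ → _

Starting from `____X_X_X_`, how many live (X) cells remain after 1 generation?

___XX____X
count of X: 3

3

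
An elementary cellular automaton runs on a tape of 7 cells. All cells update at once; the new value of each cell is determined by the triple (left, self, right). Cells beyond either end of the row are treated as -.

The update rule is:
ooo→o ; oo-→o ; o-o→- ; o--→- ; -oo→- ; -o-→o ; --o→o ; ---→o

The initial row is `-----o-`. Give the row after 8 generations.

generation 1: oooooo-
generation 2: -ooooo-
generation 3: o-oooo-
generation 4: o--ooo-
generation 5: o-o-oo-
generation 6: o-o--o-
generation 7: o-o-oo-  (repeats generation 5; period 2)
generation 8: o-o--o-

o-o--o-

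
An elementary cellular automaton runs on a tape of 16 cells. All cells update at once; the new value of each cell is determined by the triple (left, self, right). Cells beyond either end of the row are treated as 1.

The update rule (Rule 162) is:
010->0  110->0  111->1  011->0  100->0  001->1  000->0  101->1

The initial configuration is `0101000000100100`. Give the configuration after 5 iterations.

0000010010010101

1010000001001001
0100000010010010
1000000100100101
0000001001001010
0000010010010101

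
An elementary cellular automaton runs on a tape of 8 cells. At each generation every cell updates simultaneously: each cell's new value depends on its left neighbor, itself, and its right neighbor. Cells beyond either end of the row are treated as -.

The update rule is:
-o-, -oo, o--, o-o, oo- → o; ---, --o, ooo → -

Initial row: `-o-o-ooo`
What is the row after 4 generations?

-ooo-ooo

-ooooo-o
-o---ooo
-oo--o-o
-ooo-ooo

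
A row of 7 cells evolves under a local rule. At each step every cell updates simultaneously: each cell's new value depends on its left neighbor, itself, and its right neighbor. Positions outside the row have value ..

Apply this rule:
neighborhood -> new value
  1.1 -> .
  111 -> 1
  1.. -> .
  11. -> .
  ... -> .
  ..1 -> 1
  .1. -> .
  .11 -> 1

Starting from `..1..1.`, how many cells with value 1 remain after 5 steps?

.1..1..
1..1...
..1....
.1.....
1......
count of 1: 1

1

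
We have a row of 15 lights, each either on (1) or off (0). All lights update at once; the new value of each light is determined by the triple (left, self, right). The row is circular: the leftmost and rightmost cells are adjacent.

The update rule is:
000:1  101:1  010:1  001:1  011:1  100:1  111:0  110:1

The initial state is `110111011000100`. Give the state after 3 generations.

111101111111111

111101111111111
000111000000000
111101111111111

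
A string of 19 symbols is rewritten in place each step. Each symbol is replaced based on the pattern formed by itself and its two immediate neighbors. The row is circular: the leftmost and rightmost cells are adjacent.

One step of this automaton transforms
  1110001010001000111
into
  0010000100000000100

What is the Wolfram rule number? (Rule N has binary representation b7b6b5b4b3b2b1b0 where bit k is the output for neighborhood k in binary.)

104

position 0: 111 → 0  (bit 7 = 0)
position 2: 110 → 1  (bit 6 = 1)
position 7: 101 → 1  (bit 5 = 1)
position 3: 100 → 0  (bit 4 = 0)
position 16: 011 → 1  (bit 3 = 1)
position 6: 010 → 0  (bit 2 = 0)
position 5: 001 → 0  (bit 1 = 0)
position 4: 000 → 0  (bit 0 = 0)
bits b7..b0 = 01101000 = 104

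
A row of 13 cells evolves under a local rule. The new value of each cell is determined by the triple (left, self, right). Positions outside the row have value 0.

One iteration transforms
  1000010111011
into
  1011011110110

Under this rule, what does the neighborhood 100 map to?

At position 1 the neighborhood is 100; the next row has 0 there.

0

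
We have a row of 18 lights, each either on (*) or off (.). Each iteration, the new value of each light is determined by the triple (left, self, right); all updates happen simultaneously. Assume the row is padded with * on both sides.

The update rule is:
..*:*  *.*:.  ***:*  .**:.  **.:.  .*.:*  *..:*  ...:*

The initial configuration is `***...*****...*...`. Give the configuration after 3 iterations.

.***********.*****

**.***.***.*******
*...*...*...******
.***********.*****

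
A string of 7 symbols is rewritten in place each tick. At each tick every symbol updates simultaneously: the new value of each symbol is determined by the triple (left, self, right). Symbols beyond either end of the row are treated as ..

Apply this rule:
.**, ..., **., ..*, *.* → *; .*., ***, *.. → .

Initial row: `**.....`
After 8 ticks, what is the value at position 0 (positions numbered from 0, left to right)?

**.****
****..*
*..*.*.
..*.*..
**.*..*
***..*.
*.*.*..
.*.*..*
position 0 holds .

.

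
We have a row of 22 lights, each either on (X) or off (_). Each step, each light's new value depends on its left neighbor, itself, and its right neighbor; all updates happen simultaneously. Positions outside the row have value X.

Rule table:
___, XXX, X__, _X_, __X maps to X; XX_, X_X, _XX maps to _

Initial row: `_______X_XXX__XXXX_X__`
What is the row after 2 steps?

XXXXXXX_XXX______XX_XX

XXXXXXXX__X_XX_XX__XXX
XXXXXXX_XXX______XX_XX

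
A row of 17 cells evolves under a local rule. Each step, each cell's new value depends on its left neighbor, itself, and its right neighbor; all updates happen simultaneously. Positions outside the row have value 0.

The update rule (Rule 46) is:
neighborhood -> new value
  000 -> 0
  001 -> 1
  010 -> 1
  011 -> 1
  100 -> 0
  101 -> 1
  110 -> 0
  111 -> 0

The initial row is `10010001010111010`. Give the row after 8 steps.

10110011111100110
11100110000001100
10001100000011000
10011000000110000
10110000001100000
11100000011000000
10000000110000000
10000001100000000

10000001100000000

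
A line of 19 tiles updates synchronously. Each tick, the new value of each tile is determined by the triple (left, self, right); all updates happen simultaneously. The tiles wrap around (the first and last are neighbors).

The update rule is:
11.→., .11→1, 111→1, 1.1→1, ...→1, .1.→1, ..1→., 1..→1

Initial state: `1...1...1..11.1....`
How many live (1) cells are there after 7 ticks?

111.111.11.1.11111.
11.111.11.1111111.1
1.111.11.1111111.11
.111.11.1111111.111
111.11.1111111.111.
11.11.1111111.111.1
1.11.1111111.111.11
count of 1: 15

15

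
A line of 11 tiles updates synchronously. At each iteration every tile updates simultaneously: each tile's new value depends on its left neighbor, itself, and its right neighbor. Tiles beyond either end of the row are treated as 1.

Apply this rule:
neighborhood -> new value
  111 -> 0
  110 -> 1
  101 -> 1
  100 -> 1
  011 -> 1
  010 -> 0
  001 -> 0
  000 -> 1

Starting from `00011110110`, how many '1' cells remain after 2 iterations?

iteration 1: 11010011111
iteration 2: 01101010000
count of 1: 4

4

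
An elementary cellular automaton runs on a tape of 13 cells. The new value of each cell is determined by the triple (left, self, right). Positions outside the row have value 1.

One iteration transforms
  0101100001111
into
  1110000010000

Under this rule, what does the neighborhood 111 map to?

At position 10 the neighborhood is 111; the next row has 0 there.

0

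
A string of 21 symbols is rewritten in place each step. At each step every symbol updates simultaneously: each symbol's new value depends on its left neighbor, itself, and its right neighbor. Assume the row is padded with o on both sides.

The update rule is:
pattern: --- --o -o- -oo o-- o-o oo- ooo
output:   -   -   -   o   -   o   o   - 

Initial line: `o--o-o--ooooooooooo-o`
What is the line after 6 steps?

o--------------------

o---o---o---------ooo
o-----------------o--
o--------------------
o--------------------  (fixed point — unchanged through step 6)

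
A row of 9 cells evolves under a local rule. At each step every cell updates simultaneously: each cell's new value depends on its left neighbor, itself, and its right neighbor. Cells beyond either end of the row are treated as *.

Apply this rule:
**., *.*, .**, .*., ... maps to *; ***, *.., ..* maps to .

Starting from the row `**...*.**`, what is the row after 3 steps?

.....***.

.*.*.***.
******.**
.....***.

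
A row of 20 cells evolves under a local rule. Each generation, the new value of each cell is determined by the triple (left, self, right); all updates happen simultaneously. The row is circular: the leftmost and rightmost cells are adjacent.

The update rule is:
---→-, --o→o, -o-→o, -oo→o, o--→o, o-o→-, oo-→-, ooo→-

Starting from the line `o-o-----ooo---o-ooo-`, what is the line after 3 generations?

--o-o-o--o---oooo--o

o-oo---oo--o-oo-o---
o-o-o-oo-ooo-o--oo-o
--o-o-o--o---oooo--o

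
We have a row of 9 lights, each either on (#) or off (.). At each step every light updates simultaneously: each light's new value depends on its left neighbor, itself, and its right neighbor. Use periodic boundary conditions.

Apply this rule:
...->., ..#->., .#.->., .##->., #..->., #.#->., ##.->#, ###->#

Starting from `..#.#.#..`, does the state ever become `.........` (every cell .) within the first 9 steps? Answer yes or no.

yes

.........
all cells are . at step 1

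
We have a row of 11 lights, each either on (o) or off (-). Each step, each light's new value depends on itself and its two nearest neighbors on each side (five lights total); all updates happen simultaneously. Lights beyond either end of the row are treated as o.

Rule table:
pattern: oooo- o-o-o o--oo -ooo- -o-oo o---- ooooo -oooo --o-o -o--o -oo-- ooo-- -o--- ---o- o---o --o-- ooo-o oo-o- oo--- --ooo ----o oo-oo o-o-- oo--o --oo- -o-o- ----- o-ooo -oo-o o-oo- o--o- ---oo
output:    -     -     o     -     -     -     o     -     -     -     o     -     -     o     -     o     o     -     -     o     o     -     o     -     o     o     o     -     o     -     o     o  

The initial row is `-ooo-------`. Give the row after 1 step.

------ooooo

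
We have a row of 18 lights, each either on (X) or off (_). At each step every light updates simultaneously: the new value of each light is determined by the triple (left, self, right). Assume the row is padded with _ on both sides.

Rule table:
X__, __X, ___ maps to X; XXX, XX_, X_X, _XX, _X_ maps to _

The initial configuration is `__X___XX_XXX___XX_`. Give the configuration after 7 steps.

XXXXXX______XXX__X

step 1: XX_XXX______XXX__X
step 2: ______XXXXXX___XX_
step 3: XXXXXX______XXX__X
step 4: ______XXXXXX___XX_  (repeats step 2; period 2)
step 7: XXXXXX______XXX__X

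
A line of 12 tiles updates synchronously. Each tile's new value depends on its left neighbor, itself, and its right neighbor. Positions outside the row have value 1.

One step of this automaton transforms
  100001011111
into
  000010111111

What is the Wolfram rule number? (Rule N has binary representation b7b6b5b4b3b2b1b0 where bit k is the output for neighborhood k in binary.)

170

position 8: 111 → 1  (bit 7 = 1)
position 0: 110 → 0  (bit 6 = 0)
position 6: 101 → 1  (bit 5 = 1)
position 1: 100 → 0  (bit 4 = 0)
position 7: 011 → 1  (bit 3 = 1)
position 5: 010 → 0  (bit 2 = 0)
position 4: 001 → 1  (bit 1 = 1)
position 2: 000 → 0  (bit 0 = 0)
bits b7..b0 = 10101010 = 170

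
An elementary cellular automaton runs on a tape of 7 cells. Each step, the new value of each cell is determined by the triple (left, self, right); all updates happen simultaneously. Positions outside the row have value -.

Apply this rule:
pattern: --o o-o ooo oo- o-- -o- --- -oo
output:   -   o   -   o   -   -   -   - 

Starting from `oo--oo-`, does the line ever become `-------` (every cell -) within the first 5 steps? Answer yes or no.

yes

step 1: -o---o-
step 2: -------
all cells are - at step 2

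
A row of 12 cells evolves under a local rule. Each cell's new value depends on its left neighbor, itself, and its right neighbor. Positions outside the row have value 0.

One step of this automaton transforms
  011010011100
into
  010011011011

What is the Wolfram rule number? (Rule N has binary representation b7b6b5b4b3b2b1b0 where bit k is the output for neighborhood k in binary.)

157

position 8: 111 → 1  (bit 7 = 1)
position 2: 110 → 0  (bit 6 = 0)
position 3: 101 → 0  (bit 5 = 0)
position 5: 100 → 1  (bit 4 = 1)
position 1: 011 → 1  (bit 3 = 1)
position 4: 010 → 1  (bit 2 = 1)
position 0: 001 → 0  (bit 1 = 0)
position 11: 000 → 1  (bit 0 = 1)
bits b7..b0 = 10011101 = 157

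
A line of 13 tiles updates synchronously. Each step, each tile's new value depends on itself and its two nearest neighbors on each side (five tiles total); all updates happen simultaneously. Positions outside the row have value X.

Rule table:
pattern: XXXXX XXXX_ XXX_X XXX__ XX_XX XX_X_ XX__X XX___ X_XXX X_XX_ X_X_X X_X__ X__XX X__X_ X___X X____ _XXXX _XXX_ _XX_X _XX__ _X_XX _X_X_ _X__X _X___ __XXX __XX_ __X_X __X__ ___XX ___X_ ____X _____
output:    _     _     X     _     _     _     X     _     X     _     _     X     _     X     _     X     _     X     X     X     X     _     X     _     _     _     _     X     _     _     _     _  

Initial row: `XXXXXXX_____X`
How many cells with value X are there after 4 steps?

________X____
_X______X_X__
_X_X______XX_
___X_X_____X_
count of X: 3

3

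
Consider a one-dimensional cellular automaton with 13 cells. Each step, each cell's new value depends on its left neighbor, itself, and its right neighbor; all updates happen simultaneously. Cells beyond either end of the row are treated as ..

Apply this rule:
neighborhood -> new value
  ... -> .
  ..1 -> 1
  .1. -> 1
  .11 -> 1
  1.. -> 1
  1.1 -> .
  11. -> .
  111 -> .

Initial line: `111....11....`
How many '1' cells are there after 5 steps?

1..1..11.1...
1111111..11..
1......111.1.
11....11...11
1.1..11.1.11.
count of 1: 7

7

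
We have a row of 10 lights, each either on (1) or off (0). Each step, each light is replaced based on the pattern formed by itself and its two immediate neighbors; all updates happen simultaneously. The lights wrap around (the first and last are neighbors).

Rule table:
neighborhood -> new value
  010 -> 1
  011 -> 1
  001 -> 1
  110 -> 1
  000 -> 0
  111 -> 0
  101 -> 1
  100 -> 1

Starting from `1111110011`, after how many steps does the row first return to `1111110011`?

6

0000011110
0000110011
1001111111
1111000000
1001100001
1111110011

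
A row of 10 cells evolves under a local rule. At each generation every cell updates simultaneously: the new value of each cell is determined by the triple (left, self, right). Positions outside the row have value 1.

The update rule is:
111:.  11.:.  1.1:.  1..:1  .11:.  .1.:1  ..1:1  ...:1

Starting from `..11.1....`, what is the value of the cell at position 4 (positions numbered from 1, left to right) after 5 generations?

11...11111
..111.....
11...11111  (repeats generation 1; period 2)
generation 5: 11...11111
position 4 holds .

.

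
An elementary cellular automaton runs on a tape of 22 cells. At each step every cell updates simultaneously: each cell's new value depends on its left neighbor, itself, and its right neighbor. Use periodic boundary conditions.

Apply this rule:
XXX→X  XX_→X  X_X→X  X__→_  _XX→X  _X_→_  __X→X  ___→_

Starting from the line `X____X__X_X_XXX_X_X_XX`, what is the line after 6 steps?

step 1: X___X__X_X_XXXXX_X_XXX
step 2: X__X__X_X_XXXXXXX_XXXX
step 3: X_X__X_X_XXXXXXXXXXXXX
step 4: XX__X_X_XXXXXXXXXXXXXX
step 5: XX_X_X_XXXXXXXXXXXXXXX
step 6: XXX_X_XXXXXXXXXXXXXXXX

XXX_X_XXXXXXXXXXXXXXXX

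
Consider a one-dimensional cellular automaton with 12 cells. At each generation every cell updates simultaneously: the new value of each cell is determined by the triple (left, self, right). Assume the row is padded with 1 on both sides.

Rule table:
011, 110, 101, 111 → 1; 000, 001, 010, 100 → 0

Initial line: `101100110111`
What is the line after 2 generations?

111100111111

111100111111
111100111111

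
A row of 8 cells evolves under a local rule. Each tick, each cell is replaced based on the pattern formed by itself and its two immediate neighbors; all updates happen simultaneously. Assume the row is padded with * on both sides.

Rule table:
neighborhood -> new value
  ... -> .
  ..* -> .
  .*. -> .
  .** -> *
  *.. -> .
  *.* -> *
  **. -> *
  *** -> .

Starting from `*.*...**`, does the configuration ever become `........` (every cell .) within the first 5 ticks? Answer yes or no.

**....*.
.*.....*
*......*
*......*  (fixed point — unchanged through tick 5)
tick 5 is *......*, still not uniform .

no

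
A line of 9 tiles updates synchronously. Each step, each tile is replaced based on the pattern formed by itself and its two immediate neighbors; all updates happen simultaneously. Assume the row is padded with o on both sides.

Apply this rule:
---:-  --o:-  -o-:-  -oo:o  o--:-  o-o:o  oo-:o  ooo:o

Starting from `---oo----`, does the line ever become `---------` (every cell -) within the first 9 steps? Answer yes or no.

no

---oo----  (fixed point — unchanged through step 9)
step 9 is ---oo----, still not uniform -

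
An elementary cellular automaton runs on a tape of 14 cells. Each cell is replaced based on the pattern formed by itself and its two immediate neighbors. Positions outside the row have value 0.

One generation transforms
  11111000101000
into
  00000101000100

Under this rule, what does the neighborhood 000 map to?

At position 6 the neighborhood is 000; the next row has 0 there.

0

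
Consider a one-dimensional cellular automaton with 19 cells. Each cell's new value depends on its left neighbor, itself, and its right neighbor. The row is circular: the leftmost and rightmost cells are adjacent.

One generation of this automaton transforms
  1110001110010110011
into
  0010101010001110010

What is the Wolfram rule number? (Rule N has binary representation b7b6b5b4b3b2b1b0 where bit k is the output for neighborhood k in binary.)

position 0: 111 → 0  (bit 7 = 0)
position 2: 110 → 1  (bit 6 = 1)
position 12: 101 → 1  (bit 5 = 1)
position 3: 100 → 0  (bit 4 = 0)
position 6: 011 → 1  (bit 3 = 1)
position 11: 010 → 0  (bit 2 = 0)
position 5: 001 → 0  (bit 1 = 0)
position 4: 000 → 1  (bit 0 = 1)
bits b7..b0 = 01101001 = 105

105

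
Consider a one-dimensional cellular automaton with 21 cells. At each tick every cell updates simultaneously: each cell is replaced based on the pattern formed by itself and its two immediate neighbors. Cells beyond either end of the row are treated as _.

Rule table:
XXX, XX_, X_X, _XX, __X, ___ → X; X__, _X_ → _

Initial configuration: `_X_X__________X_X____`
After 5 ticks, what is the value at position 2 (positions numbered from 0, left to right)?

tick 1: X_X__XXXXXXXXX_X__XXX
tick 2: _X__XXXXXXXXXXX__XXXX
tick 3: X__XXXXXXXXXXXX_XXXXX
tick 4: __XXXXXXXXXXXXXXXXXXX
tick 5: XXXXXXXXXXXXXXXXXXXXX
position 2 holds X

X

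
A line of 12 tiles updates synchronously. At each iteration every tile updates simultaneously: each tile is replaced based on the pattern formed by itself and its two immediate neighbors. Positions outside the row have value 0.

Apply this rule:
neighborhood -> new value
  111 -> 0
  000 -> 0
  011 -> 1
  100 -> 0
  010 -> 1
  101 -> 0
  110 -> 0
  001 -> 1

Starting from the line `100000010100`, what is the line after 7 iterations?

100000110100
100001100100
100011001100
100110011000
101100110000
101001100000
101011000000

101011000000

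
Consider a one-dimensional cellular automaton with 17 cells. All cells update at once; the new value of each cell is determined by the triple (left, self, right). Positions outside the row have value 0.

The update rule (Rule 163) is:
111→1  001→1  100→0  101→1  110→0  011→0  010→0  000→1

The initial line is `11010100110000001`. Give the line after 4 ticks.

11001001001010010

00101001000111110
11010010011011100
00100100100101001
11001001001010010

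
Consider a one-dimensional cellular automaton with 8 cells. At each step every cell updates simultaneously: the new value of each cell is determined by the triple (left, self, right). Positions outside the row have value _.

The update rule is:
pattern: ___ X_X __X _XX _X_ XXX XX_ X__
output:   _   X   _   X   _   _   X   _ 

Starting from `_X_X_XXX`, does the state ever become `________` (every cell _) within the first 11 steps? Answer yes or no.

__X_XX_X
___XXXX_
___X__X_
________
all cells are _ at step 4

yes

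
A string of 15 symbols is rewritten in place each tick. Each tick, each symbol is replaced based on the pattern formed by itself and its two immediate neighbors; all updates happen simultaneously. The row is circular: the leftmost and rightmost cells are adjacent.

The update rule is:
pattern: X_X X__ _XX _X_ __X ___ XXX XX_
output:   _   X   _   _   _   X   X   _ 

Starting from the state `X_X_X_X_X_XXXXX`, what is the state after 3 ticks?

___________XXXX
XXXXXXXXXX__XX_
_XXXXXXXX_X____

_XXXXXXXX_X____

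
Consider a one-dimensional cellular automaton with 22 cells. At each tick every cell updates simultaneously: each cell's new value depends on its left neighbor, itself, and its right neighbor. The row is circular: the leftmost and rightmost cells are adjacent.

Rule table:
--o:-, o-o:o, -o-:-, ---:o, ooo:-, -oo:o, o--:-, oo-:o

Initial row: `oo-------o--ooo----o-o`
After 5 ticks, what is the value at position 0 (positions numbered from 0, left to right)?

o

tick 1: -o-ooooo----o-o-oo--oo
tick 2: o-oo---o-oo--o-ooo--oo
tick 3: oooo-o--ooo---oo-o--o-
tick 4: o--oo---o-o-o-ooo----o
tick 5: o--oo-o--o-o-oo-o-oo-o
position 0 holds o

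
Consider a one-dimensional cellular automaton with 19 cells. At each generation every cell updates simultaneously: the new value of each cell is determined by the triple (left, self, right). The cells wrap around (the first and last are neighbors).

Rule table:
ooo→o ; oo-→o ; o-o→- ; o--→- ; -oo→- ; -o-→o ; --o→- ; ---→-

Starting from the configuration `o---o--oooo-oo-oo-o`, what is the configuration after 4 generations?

o---o-----o--o--o--

o---o---ooo--o--o--
o---o----oo--o--o--
o---o-----o--o--o--
o---o-----o--o--o--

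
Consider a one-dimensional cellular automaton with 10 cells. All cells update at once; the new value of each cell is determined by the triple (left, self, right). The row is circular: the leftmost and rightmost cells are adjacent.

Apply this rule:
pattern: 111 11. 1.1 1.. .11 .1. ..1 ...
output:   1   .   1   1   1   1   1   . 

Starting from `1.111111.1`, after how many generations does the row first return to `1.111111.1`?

.111111.11
111111.11.
11111.11.1
1111.11.11
111.11.111
11.11.1111
1.11.11111
.11.111111
11.111111.
1.111111.1

10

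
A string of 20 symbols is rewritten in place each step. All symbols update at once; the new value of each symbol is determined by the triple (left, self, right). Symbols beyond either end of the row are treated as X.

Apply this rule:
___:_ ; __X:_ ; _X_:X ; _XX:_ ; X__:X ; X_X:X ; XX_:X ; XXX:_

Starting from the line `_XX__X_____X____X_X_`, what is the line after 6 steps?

_XX_XX_XX_XX____XX__

X_XX_XX____XX___XXXX
XX_XX_XX____XX______
_XX_XX_XX____XX_____
X_XX_XX_XX____XX____
XX_XX_XX_XX____XX___
_XX_XX_XX_XX____XX__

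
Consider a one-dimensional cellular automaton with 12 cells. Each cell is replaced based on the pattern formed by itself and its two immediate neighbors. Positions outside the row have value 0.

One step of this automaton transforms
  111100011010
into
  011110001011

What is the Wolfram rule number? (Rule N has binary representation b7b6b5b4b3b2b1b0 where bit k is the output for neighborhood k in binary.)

position 1: 111 → 1  (bit 7 = 1)
position 3: 110 → 1  (bit 6 = 1)
position 9: 101 → 0  (bit 5 = 0)
position 4: 100 → 1  (bit 4 = 1)
position 0: 011 → 0  (bit 3 = 0)
position 10: 010 → 1  (bit 2 = 1)
position 6: 001 → 0  (bit 1 = 0)
position 5: 000 → 0  (bit 0 = 0)
bits b7..b0 = 11010100 = 212

212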